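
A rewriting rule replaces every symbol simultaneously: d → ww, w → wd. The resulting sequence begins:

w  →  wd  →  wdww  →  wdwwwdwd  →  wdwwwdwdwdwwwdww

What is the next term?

Rewriting the 16 symbols of wdwwwdwdwdwwwdww one by one yields wd ww wd wd wd ww wd ww wd ww wd wd wd ww wd wd; concatenated:

wdwwwdwdwdwwwdwwwdwwwdwdwdwwwdwd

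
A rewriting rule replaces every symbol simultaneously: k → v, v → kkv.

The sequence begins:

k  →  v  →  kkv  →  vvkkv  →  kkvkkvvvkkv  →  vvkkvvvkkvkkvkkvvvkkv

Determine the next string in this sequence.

kkvkkvvvkkvkkvkkvvvkkvvvkkvvvkkvkkvkkvvvkkv

Applying the rule to each of the 21 symbols of vvkkvvvkkvkkvkkvvvkkv gives the pieces kkv kkv v v kkv kkv kkv v v kkv v v kkv v v kkv kkv kkv v v kkv, which concatenate to the answer.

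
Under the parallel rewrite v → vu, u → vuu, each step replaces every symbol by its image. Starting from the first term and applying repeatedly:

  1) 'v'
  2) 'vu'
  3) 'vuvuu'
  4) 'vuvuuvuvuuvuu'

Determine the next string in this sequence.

Applying the rule to each of the 13 symbols of vuvuuvuvuuvuu gives the pieces vu vuu vu vuu vuu vu vuu vu vuu vuu vu vuu vuu, which concatenate to the answer.

vuvuuvuvuuvuuvuvuuvuvuuvuuvuvuuvuu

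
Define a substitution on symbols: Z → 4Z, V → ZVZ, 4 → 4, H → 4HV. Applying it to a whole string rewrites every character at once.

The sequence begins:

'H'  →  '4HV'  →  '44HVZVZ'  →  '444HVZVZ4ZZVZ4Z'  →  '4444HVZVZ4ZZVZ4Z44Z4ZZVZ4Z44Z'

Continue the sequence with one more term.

44444HVZVZ4ZZVZ4Z44Z4ZZVZ4Z44Z444Z44Z4ZZVZ4Z44Z444Z

φ(4444HVZVZ4ZZVZ4Z44Z4ZZVZ4Z44Z) expands symbol-by-symbol to 4 4 4 4 4HV ZVZ 4Z ZVZ 4Z 4 4Z 4Z ZVZ 4Z 4 4Z 4 4 4Z 4 4Z 4Z ZVZ 4Z 4 4Z 4 4 4Z; joining the 29 pieces gives the next term.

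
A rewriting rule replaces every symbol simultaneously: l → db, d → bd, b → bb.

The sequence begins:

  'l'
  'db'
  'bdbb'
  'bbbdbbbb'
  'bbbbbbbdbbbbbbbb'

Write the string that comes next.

Rewriting the 16 symbols of bbbbbbbdbbbbbbbb one by one yields bb bb bb bb bb bb bb bd bb bb bb bb bb bb bb bb; concatenated:

bbbbbbbbbbbbbbbdbbbbbbbbbbbbbbbb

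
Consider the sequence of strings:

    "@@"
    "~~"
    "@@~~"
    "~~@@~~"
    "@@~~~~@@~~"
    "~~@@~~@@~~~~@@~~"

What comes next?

This is a Fibonacci-style word recurrence s(k) = s(k−2)·s(k−1): e.g. @@·~~ = @@~~.
The next term joins @@~~~~@@~~ and ~~@@~~@@~~~~@@~~.

@@~~~~@@~~~~@@~~@@~~~~@@~~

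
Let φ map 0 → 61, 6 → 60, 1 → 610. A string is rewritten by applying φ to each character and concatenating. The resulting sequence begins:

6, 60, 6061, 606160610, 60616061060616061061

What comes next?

606160610606160610616061606106061606106160610

Applying the rule to each of the 20 symbols of 60616061060616061061 gives the pieces 60 61 60 610 60 61 60 610 61 60 61 60 610 60 61 60 610 61 60 610, which concatenate to the answer.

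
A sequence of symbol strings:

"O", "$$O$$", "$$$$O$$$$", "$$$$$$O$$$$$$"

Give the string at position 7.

$$$$$$$$$$$$O$$$$$$$$$$$$

s(k+1) = $$·s(k)·$$, so each term gains $$ as a prefix and $$ as a suffix.
From $$$$$$O$$$$$$, 3 further steps: $$$$$$O$$$$$$ → $$$$$$$$O$$$$$$$$ → $$$$$$$$$$O$$$$$$$$$$ → (answer).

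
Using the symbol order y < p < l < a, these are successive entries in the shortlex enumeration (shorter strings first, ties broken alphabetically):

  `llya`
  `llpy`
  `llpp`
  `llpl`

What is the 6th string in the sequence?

llly

Stepping forward 2 times from llpl: llpl → llpa, then the target.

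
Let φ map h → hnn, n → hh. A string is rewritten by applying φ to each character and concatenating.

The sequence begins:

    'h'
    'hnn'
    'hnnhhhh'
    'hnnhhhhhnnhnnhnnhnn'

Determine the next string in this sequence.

hnnhhhhhnnhnnhnnhnnhnnhhhhhnnhhhhhnnhhhhhnnhhhh

Replace each of the 19 characters of hnnhhhhhnnhnnhnnhnn in place — hnn hh hh hnn hnn hnn hnn hnn hh hh hnn hh hh hnn hh hh hnn hh hh — and concatenate.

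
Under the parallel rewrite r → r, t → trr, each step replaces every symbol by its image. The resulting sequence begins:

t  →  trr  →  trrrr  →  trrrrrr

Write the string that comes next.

Expanding trrrrrr: t→trr, r→r, r→r, r→r, r→r, r→r, r→r. Concatenated: trr r r r r r r.

trrrrrrrr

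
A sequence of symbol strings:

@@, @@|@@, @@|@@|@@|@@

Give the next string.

Every step duplicates the string with '|' between the halves.
One more doubling of @@|@@|@@|@@ gives the answer.

@@|@@|@@|@@|@@|@@|@@|@@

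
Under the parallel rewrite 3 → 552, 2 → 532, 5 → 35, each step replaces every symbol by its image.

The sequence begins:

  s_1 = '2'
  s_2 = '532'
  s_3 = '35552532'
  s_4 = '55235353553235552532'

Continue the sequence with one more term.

Applying the rule to each of the 20 symbols of 55235353553235552532 gives the pieces 35 35 532 552 35 552 35 552 35 35 552 532 552 35 35 35 532 35 552 532, which concatenate to the answer.

35355325523555235552353555253255235353553235552532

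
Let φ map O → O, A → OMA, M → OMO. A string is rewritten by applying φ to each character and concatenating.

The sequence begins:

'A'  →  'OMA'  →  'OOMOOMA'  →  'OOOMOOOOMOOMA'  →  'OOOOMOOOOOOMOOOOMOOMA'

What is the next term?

OOOOOMOOOOOOOOMOOOOOOMOOOOMOOMA

Replace each of the 21 characters of OOOOMOOOOOOMOOOOMOOMA in place — O O O O OMO O O O O O O OMO O O O O OMO O O OMO OMA — and concatenate.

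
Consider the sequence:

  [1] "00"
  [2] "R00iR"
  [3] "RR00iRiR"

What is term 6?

RRRRR00iRiRiRiRiR

Every step adds R to the front and iR to the end of the previous string.
From RR00iRiR, 3 further steps: RR00iRiR → RRR00iRiRiR → RRRR00iRiRiRiR → (answer).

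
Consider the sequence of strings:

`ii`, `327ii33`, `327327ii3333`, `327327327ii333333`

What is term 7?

Each term wraps the previous one in 327 on the left and 33 on the right.
From 327327327ii333333, 3 further steps: 327327327ii333333 → 327327327327ii33333333 → 327327327327327ii3333333333 → (answer).

327327327327327327ii333333333333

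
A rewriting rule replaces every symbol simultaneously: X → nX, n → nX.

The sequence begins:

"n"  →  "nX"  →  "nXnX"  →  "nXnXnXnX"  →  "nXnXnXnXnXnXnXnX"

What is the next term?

Rewriting the 16 symbols of nXnXnXnXnXnXnXnX one by one yields nX nX nX nX nX nX nX nX nX nX nX nX nX nX nX nX; concatenated:

nXnXnXnXnXnXnXnXnXnXnXnXnXnXnXnX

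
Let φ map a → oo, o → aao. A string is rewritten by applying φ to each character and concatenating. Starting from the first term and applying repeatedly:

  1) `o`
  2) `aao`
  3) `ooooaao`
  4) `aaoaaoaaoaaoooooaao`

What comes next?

ooooaaoooooaaoooooaaoooooaaoaaoaaoaaoaaoooooaao

φ(aaoaaoaaoaaoooooaao) expands symbol-by-symbol to oo oo aao oo oo aao oo oo aao oo oo aao aao aao aao aao oo oo aao; joining the 19 pieces gives the next term.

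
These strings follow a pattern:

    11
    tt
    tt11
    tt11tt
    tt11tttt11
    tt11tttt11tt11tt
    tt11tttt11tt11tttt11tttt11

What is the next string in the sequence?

This is a Fibonacci-style word recurrence s(k) = s(k−1)·s(k−2): e.g. tt·11 = tt11.
Continuing: tt11tttt11tt11tttt11tttt11 · tt11tttt11tt11tt gives term 8.

tt11tttt11tt11tttt11tttt11tt11tttt11tt11tt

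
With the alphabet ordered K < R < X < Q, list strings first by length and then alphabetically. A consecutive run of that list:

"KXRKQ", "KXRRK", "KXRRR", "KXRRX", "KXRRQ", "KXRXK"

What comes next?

Treat KXRXK as a base-4 numeral over the given alphabet and add one, carrying through any trailing Q's.

KXRXR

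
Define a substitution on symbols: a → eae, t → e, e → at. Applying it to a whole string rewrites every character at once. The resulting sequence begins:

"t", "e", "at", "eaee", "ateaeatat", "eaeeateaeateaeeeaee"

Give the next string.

Applying the rule to each of the 19 symbols of eaeeateaeateaeeeaee gives the pieces at eae at at eae e at eae at eae e at eae at at at eae at at, which concatenate to the answer.

ateaeatateaeeateaeateaeeateaeatatateaeatat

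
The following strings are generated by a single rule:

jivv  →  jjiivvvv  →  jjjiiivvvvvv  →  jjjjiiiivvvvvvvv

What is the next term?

jjjjjiiiiivvvvvvvvvv

Each string has the form j^{n} i^{n} v^{2n} (n = 1, 2, …).
At n = 5 the blocks have lengths 5, 5, 10.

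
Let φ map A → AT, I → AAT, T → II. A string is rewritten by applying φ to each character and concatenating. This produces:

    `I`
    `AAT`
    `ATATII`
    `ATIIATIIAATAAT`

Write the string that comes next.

ATIIAATAATATIIAATAATATATIIATATII

Replace each of the 14 characters of ATIIATIIAATAAT in place — AT II AAT AAT AT II AAT AAT AT AT II AT AT II — and concatenate.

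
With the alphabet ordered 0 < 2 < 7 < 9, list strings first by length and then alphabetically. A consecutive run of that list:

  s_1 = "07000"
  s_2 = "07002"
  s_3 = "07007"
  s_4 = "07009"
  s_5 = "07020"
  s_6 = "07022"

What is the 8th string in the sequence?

Advancing 2 positions from 07022 through 07022 → 07027 reaches term 8.

07029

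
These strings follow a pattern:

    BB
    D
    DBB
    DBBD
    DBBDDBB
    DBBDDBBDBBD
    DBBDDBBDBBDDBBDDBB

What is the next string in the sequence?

This is a Fibonacci-style word recurrence s(k) = s(k−1)·s(k−2): e.g. D·BB = DBB.
The next term joins DBBDDBBDBBDDBBDDBB and DBBDDBBDBBD.

DBBDDBBDBBDDBBDDBBDBBDDBBDBBD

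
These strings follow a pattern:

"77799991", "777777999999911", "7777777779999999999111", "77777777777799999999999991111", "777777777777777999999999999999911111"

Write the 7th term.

77777777777777777777799999999999999999999991111111

Reading off run lengths: 7 runs 3, 6, 9, 12, 15; 9 runs 4, 7, 10, 13, 16; 1 runs 1, 2, 3, 4, 5 — each is linear in n (n = 1, 2, …).
At n = 7 the blocks have lengths 21, 22, 7.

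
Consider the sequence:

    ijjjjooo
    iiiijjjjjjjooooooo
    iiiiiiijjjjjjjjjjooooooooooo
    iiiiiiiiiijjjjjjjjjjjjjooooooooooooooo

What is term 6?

Each string has the form i^{3n-2} j^{3n+1} o^{4n-1} (n = 1, 2, …).
For term 6, n = 6, so the run lengths are 16, 19, 23.

iiiiiiiiiiiiiiiijjjjjjjjjjjjjjjjjjjooooooooooooooooooooooo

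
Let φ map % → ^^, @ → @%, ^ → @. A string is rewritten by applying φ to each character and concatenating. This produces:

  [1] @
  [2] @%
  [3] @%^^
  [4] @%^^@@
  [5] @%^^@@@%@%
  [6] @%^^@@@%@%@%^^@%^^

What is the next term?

@%^^@@@%@%@%^^@%^^@%^^@@@%^^@@

φ(@%^^@@@%@%@%^^@%^^) expands symbol-by-symbol to @% ^^ @ @ @% @% @% ^^ @% ^^ @% ^^ @ @ @% ^^ @ @; joining the 18 pieces gives the next term.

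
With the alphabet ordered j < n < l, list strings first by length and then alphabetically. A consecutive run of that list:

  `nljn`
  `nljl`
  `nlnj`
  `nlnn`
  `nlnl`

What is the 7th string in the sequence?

Continuing the enumeration 2 steps past nlnl: nlnl → nllj → (answer).

nlln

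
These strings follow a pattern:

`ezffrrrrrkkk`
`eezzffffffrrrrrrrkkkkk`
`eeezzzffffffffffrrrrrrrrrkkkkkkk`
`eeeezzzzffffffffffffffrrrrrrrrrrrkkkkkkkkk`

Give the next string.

Term n consists of n e's, followed by n z's, followed by 4n-2 f's, followed by 2n+3 r's, followed by 2n+1 k's (n = 1, 2, …).
For the next term, n = 5, so the run lengths are 5, 5, 18, 13, 11.

eeeeezzzzzffffffffffffffffffrrrrrrrrrrrrrkkkkkkkkkkk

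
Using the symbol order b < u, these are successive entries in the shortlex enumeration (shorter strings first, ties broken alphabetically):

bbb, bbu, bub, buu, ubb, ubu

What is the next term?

uub

The successor of ubu increments the rightmost position that isn't already u and resets every position after it to b.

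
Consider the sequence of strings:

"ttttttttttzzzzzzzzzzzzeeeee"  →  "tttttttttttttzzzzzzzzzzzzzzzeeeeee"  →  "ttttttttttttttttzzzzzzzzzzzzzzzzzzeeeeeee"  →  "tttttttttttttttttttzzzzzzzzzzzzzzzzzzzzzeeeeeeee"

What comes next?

ttttttttttttttttttttttzzzzzzzzzzzzzzzzzzzzzzzzeeeeeeeee

Reading off run lengths: t runs 10, 13, 16, 19; z runs 12, 15, 18, 21; e runs 5, 6, 7, 8 — each is linear in n, where the shown terms are n = 3, 4, 5, 6.
For the next term, n = 7, so the run lengths are 22, 24, 9.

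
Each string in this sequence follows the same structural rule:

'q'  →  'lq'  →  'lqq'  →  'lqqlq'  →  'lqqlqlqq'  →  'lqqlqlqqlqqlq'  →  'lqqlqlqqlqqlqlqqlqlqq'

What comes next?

lqqlqlqqlqqlqlqqlqlqqlqqlqlqqlqqlq

From term 3 onward, concatenate the last term with the second-to-last: lq·q = lqq, lqq·lq = lqqlq, …
So term 8 is lqqlqlqqlqqlqlqqlqlqq·lqqlqlqqlqqlq.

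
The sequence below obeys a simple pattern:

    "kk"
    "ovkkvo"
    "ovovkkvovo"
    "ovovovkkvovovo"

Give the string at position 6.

s(k+1) = ov·s(k)·vo, so each term gains ov as a prefix and vo as a suffix.
From ovovovkkvovovo, 2 further steps: ovovovkkvovovo → ovovovovkkvovovovo → (answer).

ovovovovovkkvovovovovo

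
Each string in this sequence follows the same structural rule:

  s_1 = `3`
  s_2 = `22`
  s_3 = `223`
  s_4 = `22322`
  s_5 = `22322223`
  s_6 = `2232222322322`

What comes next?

223222232232222322223

From term 3 onward, concatenate the last term with the second-to-last: 22·3 = 223, 223·22 = 22322, …
Continuing: 2232222322322 · 22322223 gives term 7.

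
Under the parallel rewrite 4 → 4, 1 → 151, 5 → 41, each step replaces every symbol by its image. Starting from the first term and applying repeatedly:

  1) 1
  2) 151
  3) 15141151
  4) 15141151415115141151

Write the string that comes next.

Rewriting the 20 symbols of 15141151415115141151 one by one yields 151 41 151 4 151 151 41 151 4 151 41 151 151 41 151 4 151 151 41 151; concatenated:

1514115141511514115141514115115141151415115141151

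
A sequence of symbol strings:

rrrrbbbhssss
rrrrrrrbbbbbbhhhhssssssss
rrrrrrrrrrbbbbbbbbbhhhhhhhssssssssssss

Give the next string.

Reading off run lengths: r runs 4, 7, 10; b runs 3, 6, 9; h runs 1, 4, 7; s runs 4, 8, 12 — each is linear in n (n = 1, 2, …).
For the next term, n = 4, so the run lengths are 13, 12, 10, 16.

rrrrrrrrrrrrrbbbbbbbbbbbbhhhhhhhhhhssssssssssssssss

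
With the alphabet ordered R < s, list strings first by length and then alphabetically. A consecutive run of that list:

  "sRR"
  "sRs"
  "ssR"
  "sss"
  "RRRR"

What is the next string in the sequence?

Find the rightmost character of RRRR below s, bump it to the next letter, and reset everything to its right to R.

RRRs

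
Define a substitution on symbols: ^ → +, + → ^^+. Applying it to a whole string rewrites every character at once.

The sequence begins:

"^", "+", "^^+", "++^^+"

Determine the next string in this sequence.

Rewriting each symbol of ++^^+: +→^^+, +→^^+, ^→+, ^→+, +→^^+, which concatenates to ^^+ ^^+ + + ^^+.

^^+^^+++^^+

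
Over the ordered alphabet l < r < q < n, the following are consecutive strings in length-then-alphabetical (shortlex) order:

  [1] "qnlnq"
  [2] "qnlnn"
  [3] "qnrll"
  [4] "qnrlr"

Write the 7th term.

qnrrl

Continuing the enumeration 3 steps past qnrlr: qnrlr → qnrlq → qnrln → (answer).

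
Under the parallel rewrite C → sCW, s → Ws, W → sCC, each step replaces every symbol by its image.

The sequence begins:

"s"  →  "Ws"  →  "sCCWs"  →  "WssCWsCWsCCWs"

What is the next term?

Applying the rule to each of the 13 symbols of WssCWsCWsCCWs gives the pieces sCC Ws Ws sCW sCC Ws sCW sCC Ws sCW sCW sCC Ws, which concatenate to the answer.

sCCWsWssCWsCCWssCWsCCWssCWsCWsCCWs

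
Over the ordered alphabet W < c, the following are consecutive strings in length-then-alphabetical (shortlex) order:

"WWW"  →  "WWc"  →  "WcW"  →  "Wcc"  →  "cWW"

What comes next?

The successor of cWW increments the rightmost position that isn't already c and resets every position after it to W.

cWc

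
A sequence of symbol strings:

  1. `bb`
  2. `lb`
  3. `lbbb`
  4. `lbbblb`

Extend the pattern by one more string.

This is a Fibonacci-style word recurrence s(k) = s(k−1)·s(k−2): e.g. lb·bb = lbbb.
The next term joins lbbblb and lbbb.

lbbblblbbb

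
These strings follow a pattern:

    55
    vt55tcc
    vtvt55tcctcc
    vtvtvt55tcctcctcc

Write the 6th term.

Every step adds vt to the front and tcc to the end of the previous string.
From vtvtvt55tcctcctcc, 2 further steps: vtvtvt55tcctcctcc → vtvtvtvt55tcctcctcctcc → (answer).

vtvtvtvtvt55tcctcctcctcctcc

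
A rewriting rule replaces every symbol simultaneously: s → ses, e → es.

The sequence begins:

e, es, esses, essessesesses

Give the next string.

essessesessessesessesessessesesses

Replace each of the 13 characters of essessesesses in place — es ses ses es ses ses es ses es ses ses es ses — and concatenate.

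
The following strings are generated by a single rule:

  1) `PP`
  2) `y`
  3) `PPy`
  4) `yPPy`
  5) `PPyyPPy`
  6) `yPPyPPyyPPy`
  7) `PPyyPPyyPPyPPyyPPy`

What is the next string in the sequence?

Each term (from the third on) is the two preceding terms concatenated in order: term 3 = PP·y = PPy.
Continuing: yPPyPPyyPPy · PPyyPPyyPPyPPyyPPy gives term 8.

yPPyPPyyPPyPPyyPPyyPPyPPyyPPy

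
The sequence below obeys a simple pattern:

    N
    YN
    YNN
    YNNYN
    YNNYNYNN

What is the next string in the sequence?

YNNYNYNNYNNYN

From term 3 onward, concatenate the last term with the second-to-last: YN·N = YNN, YNN·YN = YNNYN, …
The next term joins YNNYNYNN and YNNYN.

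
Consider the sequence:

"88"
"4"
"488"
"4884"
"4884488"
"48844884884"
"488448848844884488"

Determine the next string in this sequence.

48844884884488448848844884884

Each term (from the third on) is the previous term followed by the one before it: term 3 = 4·88 = 488.
Continuing: 488448848844884488 · 48844884884 gives term 8.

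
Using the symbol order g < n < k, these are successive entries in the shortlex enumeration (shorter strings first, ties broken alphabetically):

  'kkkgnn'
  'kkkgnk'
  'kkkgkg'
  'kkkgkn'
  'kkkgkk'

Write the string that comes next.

kkkngg

The successor of kkkgkk increments the rightmost position that isn't already k and resets every position after it to g.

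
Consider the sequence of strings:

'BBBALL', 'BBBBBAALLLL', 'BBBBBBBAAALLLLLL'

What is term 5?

BBBBBBBBBBBAAAAALLLLLLLLLL

Term n consists of 2n+1 B's, followed by n A's, followed by 2n L's (n = 1, 2, …).
For term 5, n = 5, so the run lengths are 11, 5, 10.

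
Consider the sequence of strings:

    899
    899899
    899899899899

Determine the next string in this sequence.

Every step duplicates the string.
So the next term is two copies of 899899899899.

899899899899899899899899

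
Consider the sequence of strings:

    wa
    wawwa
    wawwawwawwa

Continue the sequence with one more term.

Every step duplicates the string with 'w' between the halves.
Doubling wawwawwawwa with 'w' between the halves:

wawwawwawwawwawwawwawwa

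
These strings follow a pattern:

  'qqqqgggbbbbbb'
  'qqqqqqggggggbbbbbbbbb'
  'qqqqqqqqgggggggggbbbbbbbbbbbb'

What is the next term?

Term n consists of 2n+2 q's, followed by 3n g's, followed by 3n+3 b's (n = 1, 2, …).
At n = 4 the blocks have lengths 10, 12, 15.

qqqqqqqqqqggggggggggggbbbbbbbbbbbbbbb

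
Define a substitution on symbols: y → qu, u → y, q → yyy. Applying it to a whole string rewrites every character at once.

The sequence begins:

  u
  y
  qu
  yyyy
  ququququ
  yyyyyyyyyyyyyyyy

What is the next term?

Rewriting the 16 symbols of yyyyyyyyyyyyyyyy one by one yields qu qu qu qu qu qu qu qu qu qu qu qu qu qu qu qu; concatenated:

ququququququququququququququququ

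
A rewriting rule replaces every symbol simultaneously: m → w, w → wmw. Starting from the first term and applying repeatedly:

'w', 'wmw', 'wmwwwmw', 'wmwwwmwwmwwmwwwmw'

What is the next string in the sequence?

wmwwwmwwmwwmwwwmwwmwwwmwwmwwwmwwmwwmwwwmw

Replace each of the 17 characters of wmwwwmwwmwwmwwwmw in place — wmw w wmw wmw wmw w wmw wmw w wmw wmw w wmw wmw wmw w wmw — and concatenate.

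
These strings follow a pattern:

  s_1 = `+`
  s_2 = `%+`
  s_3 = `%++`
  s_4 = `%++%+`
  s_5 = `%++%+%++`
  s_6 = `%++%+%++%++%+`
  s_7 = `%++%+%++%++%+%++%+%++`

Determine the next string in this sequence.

%++%+%++%++%+%++%+%++%++%+%++%++%+

Each term (from the third on) is the previous term followed by the one before it: term 3 = %+·+ = %++.
So term 8 is %++%+%++%++%+%++%+%++·%++%+%++%++%+.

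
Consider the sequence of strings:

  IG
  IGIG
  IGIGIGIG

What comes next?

s(k+1) = s(k)·s(k) — each term doubles the last.
So the next term is two copies of IGIGIGIG.

IGIGIGIGIGIGIGIG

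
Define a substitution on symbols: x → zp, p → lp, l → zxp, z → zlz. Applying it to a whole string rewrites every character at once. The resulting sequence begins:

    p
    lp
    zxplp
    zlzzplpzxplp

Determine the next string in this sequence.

Rewriting each symbol of zlzzplpzxplp: z→zlz, l→zxp, z→zlz, z→zlz, p→lp, l→zxp, p→lp, z→zlz, x→zp, p→lp, l→zxp, p→lp, which concatenates to zlz zxp zlz zlz lp zxp lp zlz zp lp zxp lp.

zlzzxpzlzzlzlpzxplpzlzzplpzxplp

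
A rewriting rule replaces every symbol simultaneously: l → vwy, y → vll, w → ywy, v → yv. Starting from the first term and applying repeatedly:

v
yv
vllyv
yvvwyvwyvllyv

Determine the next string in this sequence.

Rewriting the 13 symbols of yvvwyvwyvllyv one by one yields vll yv yv ywy vll yv ywy vll yv vwy vwy vll yv; concatenated:

vllyvyvywyvllyvywyvllyvvwyvwyvllyv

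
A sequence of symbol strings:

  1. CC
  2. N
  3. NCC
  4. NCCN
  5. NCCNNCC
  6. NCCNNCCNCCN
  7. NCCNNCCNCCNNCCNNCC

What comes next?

NCCNNCCNCCNNCCNNCCNCCNNCCNCCN

Each term (from the third on) is the previous term followed by the one before it: term 3 = N·CC = NCC.
So term 8 is NCCNNCCNCCNNCCNNCC·NCCNNCCNCCN.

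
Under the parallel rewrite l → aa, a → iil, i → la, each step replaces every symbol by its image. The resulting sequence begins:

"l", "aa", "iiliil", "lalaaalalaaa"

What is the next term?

Expanding lalaaalalaaa: l→aa, a→iil, l→aa, a→iil, a→iil, a→iil, l→aa, a→iil, l→aa, a→iil, a→iil, a→iil. Concatenated: aa iil aa iil iil iil aa iil aa iil iil iil.

aaiilaaiiliiliilaaiilaaiiliiliil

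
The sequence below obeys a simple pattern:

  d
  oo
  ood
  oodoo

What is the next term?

oodooood

From term 3 onward, concatenate the last term with the second-to-last: oo·d = ood, ood·oo = oodoo, …
Continuing: oodoo · ood gives term 5.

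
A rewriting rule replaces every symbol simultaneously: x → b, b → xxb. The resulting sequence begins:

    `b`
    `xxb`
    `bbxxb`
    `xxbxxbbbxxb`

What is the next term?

Expanding xxbxxbbbxxb: x→b, x→b, b→xxb, x→b, x→b, b→xxb, b→xxb, b→xxb, x→b, x→b, b→xxb. Concatenated: b b xxb b b xxb xxb xxb b b xxb.

bbxxbbbxxbxxbxxbbbxxb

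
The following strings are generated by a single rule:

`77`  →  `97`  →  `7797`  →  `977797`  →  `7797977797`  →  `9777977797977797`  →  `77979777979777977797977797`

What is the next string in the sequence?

977797779797779777979777979777977797977797

Each term (from the third on) is the two preceding terms concatenated in order: term 3 = 77·97 = 7797.
The next term joins 9777977797977797 and 77979777979777977797977797.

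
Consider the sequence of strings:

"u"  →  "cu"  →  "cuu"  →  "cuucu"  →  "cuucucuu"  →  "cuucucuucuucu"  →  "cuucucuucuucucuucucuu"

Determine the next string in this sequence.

From term 3 onward, concatenate the last term with the second-to-last: cu·u = cuu, cuu·cu = cuucu, …
So term 8 is cuucucuucuucucuucucuu·cuucucuucuucu.

cuucucuucuucucuucucuucuucucuucuucu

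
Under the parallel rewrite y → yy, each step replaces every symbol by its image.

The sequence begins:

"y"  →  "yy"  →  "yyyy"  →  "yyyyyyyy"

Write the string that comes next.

yyyyyyyyyyyyyyyy

Apply φ to yyyyyyyy symbol by symbol: y→yy, y→yy, y→yy, y→yy, y→yy, y→yy, y→yy, y→yy; joined: yy yy yy yy yy yy yy yy.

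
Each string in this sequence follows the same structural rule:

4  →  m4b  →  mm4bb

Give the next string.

mmm4bbb

Every step adds m to the front and b to the end of the previous string.
So the next term is m·mm4bb·b.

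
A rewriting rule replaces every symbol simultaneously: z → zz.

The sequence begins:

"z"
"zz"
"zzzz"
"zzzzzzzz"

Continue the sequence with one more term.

Rewriting each symbol of zzzzzzzz: z→zz, z→zz, z→zz, z→zz, z→zz, z→zz, z→zz, z→zz, which concatenates to zz zz zz zz zz zz zz zz.

zzzzzzzzzzzzzzzz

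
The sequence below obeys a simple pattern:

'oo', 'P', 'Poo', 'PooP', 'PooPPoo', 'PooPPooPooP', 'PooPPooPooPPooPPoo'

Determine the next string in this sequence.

PooPPooPooPPooPPooPooPPooPooP

From term 3 onward, concatenate the last term with the second-to-last: P·oo = Poo, Poo·P = PooP, …
The next term joins PooPPooPooPPooPPoo and PooPPooPooP.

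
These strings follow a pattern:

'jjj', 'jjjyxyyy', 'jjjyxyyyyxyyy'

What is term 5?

Every step adds yxyyy to the end: s(k+1) = s(k)·yxyyy.
From jjjyxyyyyxyyy, 2 further steps: jjjyxyyyyxyyy → jjjyxyyyyxyyyyxyyy → (answer).

jjjyxyyyyxyyyyxyyyyxyyy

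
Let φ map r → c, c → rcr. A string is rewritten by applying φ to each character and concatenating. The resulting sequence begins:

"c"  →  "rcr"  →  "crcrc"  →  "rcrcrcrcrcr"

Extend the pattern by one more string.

crcrcrcrcrcrcrcrcrcrc

Expanding rcrcrcrcrcr: r→c, c→rcr, r→c, c→rcr, r→c, c→rcr, r→c, c→rcr, r→c, c→rcr, r→c. Concatenated: c rcr c rcr c rcr c rcr c rcr c.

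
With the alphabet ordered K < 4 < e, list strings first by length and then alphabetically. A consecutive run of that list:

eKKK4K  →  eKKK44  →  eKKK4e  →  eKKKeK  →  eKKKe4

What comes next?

Find the rightmost character of eKKKe4 below e, bump it to the next letter, and reset everything to its right to K.

eKKKee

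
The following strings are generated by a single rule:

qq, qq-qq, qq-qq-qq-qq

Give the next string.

s(k+1) = s(k)·-·s(k) — each term doubles the last with '-' between the halves.
One more doubling of qq-qq-qq-qq gives the answer.

qq-qq-qq-qq-qq-qq-qq-qq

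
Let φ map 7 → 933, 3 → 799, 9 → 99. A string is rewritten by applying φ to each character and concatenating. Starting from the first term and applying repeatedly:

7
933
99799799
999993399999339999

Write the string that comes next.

9999999999799799999999999979979999999999

Replace each of the 18 characters of 999993399999339999 in place — 99 99 99 99 99 799 799 99 99 99 99 99 799 799 99 99 99 99 — and concatenate.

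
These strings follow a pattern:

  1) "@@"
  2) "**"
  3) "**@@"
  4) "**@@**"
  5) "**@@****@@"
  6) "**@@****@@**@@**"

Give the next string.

**@@****@@**@@****@@****@@

This is a Fibonacci-style word recurrence s(k) = s(k−1)·s(k−2): e.g. **·@@ = **@@.
So term 7 is **@@****@@**@@**·**@@****@@.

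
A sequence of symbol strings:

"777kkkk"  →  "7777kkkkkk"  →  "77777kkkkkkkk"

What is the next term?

777777kkkkkkkkkk

Each string has the form 7^{n+1} k^{2n}, where the shown terms are n = 2, 3, 4.
Setting n = 5 gives 6, 10 characters in each block.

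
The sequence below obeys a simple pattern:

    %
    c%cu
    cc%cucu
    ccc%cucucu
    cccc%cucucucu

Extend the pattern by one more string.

ccccc%cucucucucu

Each term wraps the previous one in c on the left and cu on the right.
One more step from cccc%cucucucu gives the answer.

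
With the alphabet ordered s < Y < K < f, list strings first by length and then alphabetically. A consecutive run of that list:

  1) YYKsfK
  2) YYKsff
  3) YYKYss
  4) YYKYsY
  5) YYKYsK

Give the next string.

YYKYsf

The successor of YYKYsK increments the rightmost position that isn't already f and resets every position after it to s.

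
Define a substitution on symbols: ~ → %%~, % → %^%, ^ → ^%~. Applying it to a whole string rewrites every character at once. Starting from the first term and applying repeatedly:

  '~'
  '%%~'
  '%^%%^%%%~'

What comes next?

Expanding %^%%^%%%~: %→%^%, ^→^%~, %→%^%, %→%^%, ^→^%~, %→%^%, %→%^%, %→%^%, ~→%%~. Concatenated: %^% ^%~ %^% %^% ^%~ %^% %^% %^% %%~.

%^%^%~%^%%^%^%~%^%%^%%^%%%~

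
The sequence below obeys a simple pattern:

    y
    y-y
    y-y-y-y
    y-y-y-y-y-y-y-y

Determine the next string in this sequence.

y-y-y-y-y-y-y-y-y-y-y-y-y-y-y-y

s(k+1) = s(k)·-·s(k) — each term doubles the last with '-' between the halves.
One more doubling of y-y-y-y-y-y-y-y gives the answer.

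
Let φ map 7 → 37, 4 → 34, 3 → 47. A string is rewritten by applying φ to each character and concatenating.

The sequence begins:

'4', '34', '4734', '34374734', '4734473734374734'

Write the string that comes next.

Rewriting the 16 symbols of 4734473734374734 one by one yields 34 37 47 34 34 37 47 37 47 34 47 37 34 37 47 34; concatenated:

34374734343747374734473734374734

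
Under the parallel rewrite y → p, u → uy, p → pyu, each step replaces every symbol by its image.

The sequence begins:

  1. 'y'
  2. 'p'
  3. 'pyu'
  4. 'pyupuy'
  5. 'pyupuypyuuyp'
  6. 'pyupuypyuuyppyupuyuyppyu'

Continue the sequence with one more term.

Rewriting the 24 symbols of pyupuypyuuyppyupuyuyppyu one by one yields pyu p uy pyu uy p pyu p uy uy p pyu pyu p uy pyu uy p uy p pyu pyu p uy; concatenated:

pyupuypyuuyppyupuyuyppyupyupuypyuuypuyppyupyupuy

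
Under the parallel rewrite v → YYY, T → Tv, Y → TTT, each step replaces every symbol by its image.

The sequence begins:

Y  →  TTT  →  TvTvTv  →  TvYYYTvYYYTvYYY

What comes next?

Rewriting the 15 symbols of TvYYYTvYYYTvYYY one by one yields Tv YYY TTT TTT TTT Tv YYY TTT TTT TTT Tv YYY TTT TTT TTT; concatenated:

TvYYYTTTTTTTTTTvYYYTTTTTTTTTTvYYYTTTTTTTTT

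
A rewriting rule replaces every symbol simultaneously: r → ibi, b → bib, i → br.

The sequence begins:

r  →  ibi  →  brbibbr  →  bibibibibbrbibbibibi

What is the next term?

φ(bibibibibbrbibbibibi) expands symbol-by-symbol to bib br bib br bib br bib br bib bib ibi bib br bib bib br bib br bib br; joining the 20 pieces gives the next term.

bibbrbibbrbibbrbibbrbibbibibibibbrbibbibbrbibbrbibbr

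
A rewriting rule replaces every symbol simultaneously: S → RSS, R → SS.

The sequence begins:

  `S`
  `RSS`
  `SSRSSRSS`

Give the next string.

Expanding SSRSSRSS: S→RSS, S→RSS, R→SS, S→RSS, S→RSS, R→SS, S→RSS, S→RSS. Concatenated: RSS RSS SS RSS RSS SS RSS RSS.

RSSRSSSSRSSRSSSSRSSRSS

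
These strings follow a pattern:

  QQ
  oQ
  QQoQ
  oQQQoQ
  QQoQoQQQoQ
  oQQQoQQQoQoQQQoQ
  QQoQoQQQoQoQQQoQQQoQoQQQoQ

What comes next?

oQQQoQQQoQoQQQoQQQoQoQQQoQoQQQoQQQoQoQQQoQ

From term 3 onward, concatenate the second-to-last term with the last: QQ·oQ = QQoQ, oQ·QQoQ = oQQQoQ, …
Continuing: oQQQoQQQoQoQQQoQ · QQoQoQQQoQoQQQoQQQoQoQQQoQ gives term 8.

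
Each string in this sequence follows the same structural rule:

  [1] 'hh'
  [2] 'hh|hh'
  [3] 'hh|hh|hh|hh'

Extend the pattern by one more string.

hh|hh|hh|hh|hh|hh|hh|hh

s(k+1) = s(k)·|·s(k) — each term doubles the last with '|' between the halves.
So the next term is two copies of hh|hh|hh|hh with '|' between the halves.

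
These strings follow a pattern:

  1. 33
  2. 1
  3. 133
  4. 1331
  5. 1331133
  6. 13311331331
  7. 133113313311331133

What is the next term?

13311331331133113313311331331

This is a Fibonacci-style word recurrence s(k) = s(k−1)·s(k−2): e.g. 1·33 = 133.
The next term joins 133113313311331133 and 13311331331.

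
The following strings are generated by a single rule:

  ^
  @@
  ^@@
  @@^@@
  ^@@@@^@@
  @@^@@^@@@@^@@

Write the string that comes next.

^@@@@^@@@@^@@^@@@@^@@

This is a Fibonacci-style word recurrence s(k) = s(k−2)·s(k−1): e.g. ^·@@ = ^@@.
Continuing: ^@@@@^@@ · @@^@@^@@@@^@@ gives term 7.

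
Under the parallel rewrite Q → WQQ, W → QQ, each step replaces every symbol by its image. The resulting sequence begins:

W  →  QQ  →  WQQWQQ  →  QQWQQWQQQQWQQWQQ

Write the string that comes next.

WQQWQQQQWQQWQQQQWQQWQQWQQWQQQQWQQWQQQQWQQWQQ

Applying the rule to each of the 16 symbols of QQWQQWQQQQWQQWQQ gives the pieces WQQ WQQ QQ WQQ WQQ QQ WQQ WQQ WQQ WQQ QQ WQQ WQQ QQ WQQ WQQ, which concatenate to the answer.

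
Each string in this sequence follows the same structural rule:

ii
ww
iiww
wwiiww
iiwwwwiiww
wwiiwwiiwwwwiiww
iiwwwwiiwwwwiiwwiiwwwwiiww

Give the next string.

Each term (from the third on) is the two preceding terms concatenated in order: term 3 = ii·ww = iiww.
So term 8 is wwiiwwiiwwwwiiww·iiwwwwiiwwwwiiwwiiwwwwiiww.

wwiiwwiiwwwwiiwwiiwwwwiiwwwwiiwwiiwwwwiiww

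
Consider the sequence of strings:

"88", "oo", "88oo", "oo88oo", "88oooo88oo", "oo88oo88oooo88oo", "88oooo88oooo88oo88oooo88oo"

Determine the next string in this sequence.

Each term (from the third on) is the two preceding terms concatenated in order: term 3 = 88·oo = 88oo.
So term 8 is oo88oo88oooo88oo·88oooo88oooo88oo88oooo88oo.

oo88oo88oooo88oo88oooo88oooo88oo88oooo88oo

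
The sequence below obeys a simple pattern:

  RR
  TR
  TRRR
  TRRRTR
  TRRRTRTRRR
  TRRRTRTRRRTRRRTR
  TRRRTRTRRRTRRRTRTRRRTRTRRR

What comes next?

TRRRTRTRRRTRRRTRTRRRTRTRRRTRRRTRTRRRTRRRTR

This is a Fibonacci-style word recurrence s(k) = s(k−1)·s(k−2): e.g. TR·RR = TRRR.
So term 8 is TRRRTRTRRRTRRRTRTRRRTRTRRR·TRRRTRTRRRTRRRTR.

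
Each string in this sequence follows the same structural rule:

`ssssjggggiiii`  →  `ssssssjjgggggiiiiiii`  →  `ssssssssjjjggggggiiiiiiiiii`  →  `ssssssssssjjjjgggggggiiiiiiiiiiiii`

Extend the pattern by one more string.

Term n consists of 2n+2 s's, followed by n j's, followed by n+3 g's, followed by 3n+1 i's (n = 1, 2, …).
Setting n = 5 gives 12, 5, 8, 16 characters in each block.

ssssssssssssjjjjjggggggggiiiiiiiiiiiiiiii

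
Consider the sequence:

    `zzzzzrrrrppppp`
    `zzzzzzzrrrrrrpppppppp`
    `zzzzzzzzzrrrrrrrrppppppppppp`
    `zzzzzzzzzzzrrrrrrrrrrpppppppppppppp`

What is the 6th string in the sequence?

Each string has the form z^{2n+3} r^{2n+2} p^{3n+2} (n = 1, 2, …).
At n = 6 the blocks have lengths 15, 14, 20.

zzzzzzzzzzzzzzzrrrrrrrrrrrrrrpppppppppppppppppppp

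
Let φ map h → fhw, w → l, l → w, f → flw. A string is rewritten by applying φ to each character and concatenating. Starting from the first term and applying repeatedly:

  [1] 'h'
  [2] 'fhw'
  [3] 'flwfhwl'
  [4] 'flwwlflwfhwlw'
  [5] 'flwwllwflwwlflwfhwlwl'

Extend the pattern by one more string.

Rewriting the 21 symbols of flwwllwflwwlflwfhwlwl one by one yields flw w l l w w l flw w l l w flw w l flw fhw l w l w; concatenated:

flwwllwwlflwwllwflwwlflwfhwlwlw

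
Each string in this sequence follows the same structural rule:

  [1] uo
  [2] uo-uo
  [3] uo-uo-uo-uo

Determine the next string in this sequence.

uo-uo-uo-uo-uo-uo-uo-uo

s(k+1) = s(k)·-·s(k) — each term doubles the last with '-' between the halves.
One more doubling of uo-uo-uo-uo gives the answer.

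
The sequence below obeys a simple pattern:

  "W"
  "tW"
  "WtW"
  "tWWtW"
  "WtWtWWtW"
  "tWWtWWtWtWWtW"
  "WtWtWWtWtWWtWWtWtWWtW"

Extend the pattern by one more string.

Each term (from the third on) is the two preceding terms concatenated in order: term 3 = W·tW = WtW.
So term 8 is tWWtWWtWtWWtW·WtWtWWtWtWWtWWtWtWWtW.

tWWtWWtWtWWtWWtWtWWtWtWWtWWtWtWWtW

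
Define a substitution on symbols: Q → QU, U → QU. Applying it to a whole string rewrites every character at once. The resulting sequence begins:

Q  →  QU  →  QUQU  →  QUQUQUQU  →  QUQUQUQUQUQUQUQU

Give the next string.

Replace each of the 16 characters of QUQUQUQUQUQUQUQU in place — QU QU QU QU QU QU QU QU QU QU QU QU QU QU QU QU — and concatenate.

QUQUQUQUQUQUQUQUQUQUQUQUQUQUQUQU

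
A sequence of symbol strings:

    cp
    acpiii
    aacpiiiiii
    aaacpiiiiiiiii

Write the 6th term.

Every step adds a to the front and iii to the end of the previous string.
From aaacpiiiiiiiii, 2 further steps: aaacpiiiiiiiii → aaaacpiiiiiiiiiiii → (answer).

aaaaacpiiiiiiiiiiiiiii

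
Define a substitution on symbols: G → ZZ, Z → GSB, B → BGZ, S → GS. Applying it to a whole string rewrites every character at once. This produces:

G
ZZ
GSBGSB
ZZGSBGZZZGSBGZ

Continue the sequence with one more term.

Rewriting the 14 symbols of ZZGSBGZZZGSBGZ one by one yields GSB GSB ZZ GS BGZ ZZ GSB GSB GSB ZZ GS BGZ ZZ GSB; concatenated:

GSBGSBZZGSBGZZZGSBGSBGSBZZGSBGZZZGSB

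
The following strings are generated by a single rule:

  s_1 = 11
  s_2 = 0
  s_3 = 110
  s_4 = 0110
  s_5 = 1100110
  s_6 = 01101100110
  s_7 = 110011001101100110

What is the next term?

01101100110110011001101100110

Each term (from the third on) is the two preceding terms concatenated in order: term 3 = 11·0 = 110.
So term 8 is 01101100110·110011001101100110.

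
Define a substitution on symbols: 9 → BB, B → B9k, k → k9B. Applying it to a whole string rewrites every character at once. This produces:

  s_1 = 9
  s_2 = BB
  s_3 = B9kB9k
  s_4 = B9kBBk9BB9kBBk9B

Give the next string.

Applying the rule to each of the 16 symbols of B9kBBk9BB9kBBk9B gives the pieces B9k BB k9B B9k B9k k9B BB B9k B9k BB k9B B9k B9k k9B BB B9k, which concatenate to the answer.

B9kBBk9BB9kB9kk9BBBB9kB9kBBk9BB9kB9kk9BBBB9k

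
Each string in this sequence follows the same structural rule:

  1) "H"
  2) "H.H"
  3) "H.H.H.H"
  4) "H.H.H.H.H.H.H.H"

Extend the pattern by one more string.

Every step duplicates the string with '.' between the halves.
One more doubling of H.H.H.H.H.H.H.H gives the answer.

H.H.H.H.H.H.H.H.H.H.H.H.H.H.H.H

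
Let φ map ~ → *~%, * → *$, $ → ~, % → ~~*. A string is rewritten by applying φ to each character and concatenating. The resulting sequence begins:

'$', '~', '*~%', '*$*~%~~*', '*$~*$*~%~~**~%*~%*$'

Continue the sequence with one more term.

Replace each of the 19 characters of *$~*$*~%~~**~%*~%*$ in place — *$ ~ *~% *$ ~ *$ *~% ~~* *~% *~% *$ *$ *~% ~~* *$ *~% ~~* *$ ~ — and concatenate.

*$~*~%*$~*$*~%~~**~%*~%*$*$*~%~~**$*~%~~**$~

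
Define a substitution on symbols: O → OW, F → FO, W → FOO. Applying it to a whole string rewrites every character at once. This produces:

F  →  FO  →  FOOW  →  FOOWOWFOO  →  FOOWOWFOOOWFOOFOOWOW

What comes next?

FOOWOWFOOOWFOOFOOWOWOWFOOFOOWOWFOOWOWFOOOWFOO

φ(FOOWOWFOOOWFOOFOOWOW) expands symbol-by-symbol to FO OW OW FOO OW FOO FO OW OW OW FOO FO OW OW FO OW OW FOO OW FOO; joining the 20 pieces gives the next term.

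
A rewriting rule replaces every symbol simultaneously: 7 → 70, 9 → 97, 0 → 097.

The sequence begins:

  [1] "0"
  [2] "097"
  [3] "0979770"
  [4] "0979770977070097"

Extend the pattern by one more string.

0979770977070097977070097700970979770

Applying the rule to each of the 16 symbols of 0979770977070097 gives the pieces 097 97 70 97 70 70 097 97 70 70 097 70 097 097 97 70, which concatenate to the answer.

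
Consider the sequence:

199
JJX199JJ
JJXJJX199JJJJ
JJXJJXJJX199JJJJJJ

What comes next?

JJXJJXJJXJJX199JJJJJJJJ

s(k+1) = JJX·s(k)·JJ, so each term gains JJX as a prefix and JJ as a suffix.
One more step from JJXJJXJJX199JJJJJJ gives the answer.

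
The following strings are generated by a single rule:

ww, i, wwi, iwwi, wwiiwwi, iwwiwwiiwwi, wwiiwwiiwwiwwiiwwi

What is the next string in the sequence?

iwwiwwiiwwiwwiiwwiiwwiwwiiwwi

Each term (from the third on) is the two preceding terms concatenated in order: term 3 = ww·i = wwi.
So term 8 is iwwiwwiiwwi·wwiiwwiiwwiwwiiwwi.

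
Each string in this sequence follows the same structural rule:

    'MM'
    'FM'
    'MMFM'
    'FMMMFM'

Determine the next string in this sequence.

MMFMFMMMFM

This is a Fibonacci-style word recurrence s(k) = s(k−2)·s(k−1): e.g. MM·FM = MMFM.
So term 5 is MMFM·FMMMFM.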